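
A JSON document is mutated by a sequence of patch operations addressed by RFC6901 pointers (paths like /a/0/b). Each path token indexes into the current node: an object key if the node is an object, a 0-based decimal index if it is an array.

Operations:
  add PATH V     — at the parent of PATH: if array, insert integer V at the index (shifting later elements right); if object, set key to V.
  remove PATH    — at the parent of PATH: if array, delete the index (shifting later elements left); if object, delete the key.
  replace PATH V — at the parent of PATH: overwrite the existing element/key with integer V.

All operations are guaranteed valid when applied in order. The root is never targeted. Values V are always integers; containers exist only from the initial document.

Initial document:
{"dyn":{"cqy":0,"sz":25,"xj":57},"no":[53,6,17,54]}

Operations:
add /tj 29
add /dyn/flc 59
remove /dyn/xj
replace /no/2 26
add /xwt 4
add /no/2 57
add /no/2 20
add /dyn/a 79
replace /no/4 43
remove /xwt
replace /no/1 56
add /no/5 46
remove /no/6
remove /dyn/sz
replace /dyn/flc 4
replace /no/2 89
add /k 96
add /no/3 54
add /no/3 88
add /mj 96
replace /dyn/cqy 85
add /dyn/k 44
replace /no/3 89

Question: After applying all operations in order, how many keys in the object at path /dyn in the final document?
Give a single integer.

After op 1 (add /tj 29): {"dyn":{"cqy":0,"sz":25,"xj":57},"no":[53,6,17,54],"tj":29}
After op 2 (add /dyn/flc 59): {"dyn":{"cqy":0,"flc":59,"sz":25,"xj":57},"no":[53,6,17,54],"tj":29}
After op 3 (remove /dyn/xj): {"dyn":{"cqy":0,"flc":59,"sz":25},"no":[53,6,17,54],"tj":29}
After op 4 (replace /no/2 26): {"dyn":{"cqy":0,"flc":59,"sz":25},"no":[53,6,26,54],"tj":29}
After op 5 (add /xwt 4): {"dyn":{"cqy":0,"flc":59,"sz":25},"no":[53,6,26,54],"tj":29,"xwt":4}
After op 6 (add /no/2 57): {"dyn":{"cqy":0,"flc":59,"sz":25},"no":[53,6,57,26,54],"tj":29,"xwt":4}
After op 7 (add /no/2 20): {"dyn":{"cqy":0,"flc":59,"sz":25},"no":[53,6,20,57,26,54],"tj":29,"xwt":4}
After op 8 (add /dyn/a 79): {"dyn":{"a":79,"cqy":0,"flc":59,"sz":25},"no":[53,6,20,57,26,54],"tj":29,"xwt":4}
After op 9 (replace /no/4 43): {"dyn":{"a":79,"cqy":0,"flc":59,"sz":25},"no":[53,6,20,57,43,54],"tj":29,"xwt":4}
After op 10 (remove /xwt): {"dyn":{"a":79,"cqy":0,"flc":59,"sz":25},"no":[53,6,20,57,43,54],"tj":29}
After op 11 (replace /no/1 56): {"dyn":{"a":79,"cqy":0,"flc":59,"sz":25},"no":[53,56,20,57,43,54],"tj":29}
After op 12 (add /no/5 46): {"dyn":{"a":79,"cqy":0,"flc":59,"sz":25},"no":[53,56,20,57,43,46,54],"tj":29}
After op 13 (remove /no/6): {"dyn":{"a":79,"cqy":0,"flc":59,"sz":25},"no":[53,56,20,57,43,46],"tj":29}
After op 14 (remove /dyn/sz): {"dyn":{"a":79,"cqy":0,"flc":59},"no":[53,56,20,57,43,46],"tj":29}
After op 15 (replace /dyn/flc 4): {"dyn":{"a":79,"cqy":0,"flc":4},"no":[53,56,20,57,43,46],"tj":29}
After op 16 (replace /no/2 89): {"dyn":{"a":79,"cqy":0,"flc":4},"no":[53,56,89,57,43,46],"tj":29}
After op 17 (add /k 96): {"dyn":{"a":79,"cqy":0,"flc":4},"k":96,"no":[53,56,89,57,43,46],"tj":29}
After op 18 (add /no/3 54): {"dyn":{"a":79,"cqy":0,"flc":4},"k":96,"no":[53,56,89,54,57,43,46],"tj":29}
After op 19 (add /no/3 88): {"dyn":{"a":79,"cqy":0,"flc":4},"k":96,"no":[53,56,89,88,54,57,43,46],"tj":29}
After op 20 (add /mj 96): {"dyn":{"a":79,"cqy":0,"flc":4},"k":96,"mj":96,"no":[53,56,89,88,54,57,43,46],"tj":29}
After op 21 (replace /dyn/cqy 85): {"dyn":{"a":79,"cqy":85,"flc":4},"k":96,"mj":96,"no":[53,56,89,88,54,57,43,46],"tj":29}
After op 22 (add /dyn/k 44): {"dyn":{"a":79,"cqy":85,"flc":4,"k":44},"k":96,"mj":96,"no":[53,56,89,88,54,57,43,46],"tj":29}
After op 23 (replace /no/3 89): {"dyn":{"a":79,"cqy":85,"flc":4,"k":44},"k":96,"mj":96,"no":[53,56,89,89,54,57,43,46],"tj":29}
Size at path /dyn: 4

Answer: 4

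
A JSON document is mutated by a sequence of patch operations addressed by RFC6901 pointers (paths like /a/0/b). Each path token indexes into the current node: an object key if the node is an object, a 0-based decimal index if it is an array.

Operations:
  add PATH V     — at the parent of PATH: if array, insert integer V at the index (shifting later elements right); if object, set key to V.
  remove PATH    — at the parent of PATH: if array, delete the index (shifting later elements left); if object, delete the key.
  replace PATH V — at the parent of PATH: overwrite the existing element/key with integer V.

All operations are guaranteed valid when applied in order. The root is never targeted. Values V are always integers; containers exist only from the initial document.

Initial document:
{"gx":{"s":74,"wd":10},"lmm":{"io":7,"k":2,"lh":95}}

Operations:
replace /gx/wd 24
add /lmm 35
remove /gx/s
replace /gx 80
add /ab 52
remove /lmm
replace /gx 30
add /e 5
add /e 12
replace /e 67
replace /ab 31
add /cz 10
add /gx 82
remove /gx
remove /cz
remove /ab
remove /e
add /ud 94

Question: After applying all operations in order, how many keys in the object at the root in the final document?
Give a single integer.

After op 1 (replace /gx/wd 24): {"gx":{"s":74,"wd":24},"lmm":{"io":7,"k":2,"lh":95}}
After op 2 (add /lmm 35): {"gx":{"s":74,"wd":24},"lmm":35}
After op 3 (remove /gx/s): {"gx":{"wd":24},"lmm":35}
After op 4 (replace /gx 80): {"gx":80,"lmm":35}
After op 5 (add /ab 52): {"ab":52,"gx":80,"lmm":35}
After op 6 (remove /lmm): {"ab":52,"gx":80}
After op 7 (replace /gx 30): {"ab":52,"gx":30}
After op 8 (add /e 5): {"ab":52,"e":5,"gx":30}
After op 9 (add /e 12): {"ab":52,"e":12,"gx":30}
After op 10 (replace /e 67): {"ab":52,"e":67,"gx":30}
After op 11 (replace /ab 31): {"ab":31,"e":67,"gx":30}
After op 12 (add /cz 10): {"ab":31,"cz":10,"e":67,"gx":30}
After op 13 (add /gx 82): {"ab":31,"cz":10,"e":67,"gx":82}
After op 14 (remove /gx): {"ab":31,"cz":10,"e":67}
After op 15 (remove /cz): {"ab":31,"e":67}
After op 16 (remove /ab): {"e":67}
After op 17 (remove /e): {}
After op 18 (add /ud 94): {"ud":94}
Size at the root: 1

Answer: 1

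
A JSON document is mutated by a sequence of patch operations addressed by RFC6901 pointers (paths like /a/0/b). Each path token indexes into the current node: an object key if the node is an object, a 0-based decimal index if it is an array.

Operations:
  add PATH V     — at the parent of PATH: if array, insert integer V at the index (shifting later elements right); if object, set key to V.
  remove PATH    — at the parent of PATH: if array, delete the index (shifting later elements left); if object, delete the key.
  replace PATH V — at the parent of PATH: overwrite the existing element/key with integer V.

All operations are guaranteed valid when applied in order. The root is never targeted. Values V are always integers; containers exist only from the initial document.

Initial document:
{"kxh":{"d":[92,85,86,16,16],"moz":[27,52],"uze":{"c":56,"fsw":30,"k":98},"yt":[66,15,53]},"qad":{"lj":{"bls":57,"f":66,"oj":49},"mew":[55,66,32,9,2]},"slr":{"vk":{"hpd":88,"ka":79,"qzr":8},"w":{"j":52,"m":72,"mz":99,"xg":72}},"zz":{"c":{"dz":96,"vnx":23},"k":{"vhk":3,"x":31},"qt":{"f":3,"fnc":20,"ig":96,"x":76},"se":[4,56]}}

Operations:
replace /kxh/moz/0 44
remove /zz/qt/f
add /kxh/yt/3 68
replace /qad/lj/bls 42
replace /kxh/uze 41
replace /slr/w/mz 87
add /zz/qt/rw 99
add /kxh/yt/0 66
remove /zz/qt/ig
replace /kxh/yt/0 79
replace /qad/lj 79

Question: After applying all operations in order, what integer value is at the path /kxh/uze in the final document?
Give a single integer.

After op 1 (replace /kxh/moz/0 44): {"kxh":{"d":[92,85,86,16,16],"moz":[44,52],"uze":{"c":56,"fsw":30,"k":98},"yt":[66,15,53]},"qad":{"lj":{"bls":57,"f":66,"oj":49},"mew":[55,66,32,9,2]},"slr":{"vk":{"hpd":88,"ka":79,"qzr":8},"w":{"j":52,"m":72,"mz":99,"xg":72}},"zz":{"c":{"dz":96,"vnx":23},"k":{"vhk":3,"x":31},"qt":{"f":3,"fnc":20,"ig":96,"x":76},"se":[4,56]}}
After op 2 (remove /zz/qt/f): {"kxh":{"d":[92,85,86,16,16],"moz":[44,52],"uze":{"c":56,"fsw":30,"k":98},"yt":[66,15,53]},"qad":{"lj":{"bls":57,"f":66,"oj":49},"mew":[55,66,32,9,2]},"slr":{"vk":{"hpd":88,"ka":79,"qzr":8},"w":{"j":52,"m":72,"mz":99,"xg":72}},"zz":{"c":{"dz":96,"vnx":23},"k":{"vhk":3,"x":31},"qt":{"fnc":20,"ig":96,"x":76},"se":[4,56]}}
After op 3 (add /kxh/yt/3 68): {"kxh":{"d":[92,85,86,16,16],"moz":[44,52],"uze":{"c":56,"fsw":30,"k":98},"yt":[66,15,53,68]},"qad":{"lj":{"bls":57,"f":66,"oj":49},"mew":[55,66,32,9,2]},"slr":{"vk":{"hpd":88,"ka":79,"qzr":8},"w":{"j":52,"m":72,"mz":99,"xg":72}},"zz":{"c":{"dz":96,"vnx":23},"k":{"vhk":3,"x":31},"qt":{"fnc":20,"ig":96,"x":76},"se":[4,56]}}
After op 4 (replace /qad/lj/bls 42): {"kxh":{"d":[92,85,86,16,16],"moz":[44,52],"uze":{"c":56,"fsw":30,"k":98},"yt":[66,15,53,68]},"qad":{"lj":{"bls":42,"f":66,"oj":49},"mew":[55,66,32,9,2]},"slr":{"vk":{"hpd":88,"ka":79,"qzr":8},"w":{"j":52,"m":72,"mz":99,"xg":72}},"zz":{"c":{"dz":96,"vnx":23},"k":{"vhk":3,"x":31},"qt":{"fnc":20,"ig":96,"x":76},"se":[4,56]}}
After op 5 (replace /kxh/uze 41): {"kxh":{"d":[92,85,86,16,16],"moz":[44,52],"uze":41,"yt":[66,15,53,68]},"qad":{"lj":{"bls":42,"f":66,"oj":49},"mew":[55,66,32,9,2]},"slr":{"vk":{"hpd":88,"ka":79,"qzr":8},"w":{"j":52,"m":72,"mz":99,"xg":72}},"zz":{"c":{"dz":96,"vnx":23},"k":{"vhk":3,"x":31},"qt":{"fnc":20,"ig":96,"x":76},"se":[4,56]}}
After op 6 (replace /slr/w/mz 87): {"kxh":{"d":[92,85,86,16,16],"moz":[44,52],"uze":41,"yt":[66,15,53,68]},"qad":{"lj":{"bls":42,"f":66,"oj":49},"mew":[55,66,32,9,2]},"slr":{"vk":{"hpd":88,"ka":79,"qzr":8},"w":{"j":52,"m":72,"mz":87,"xg":72}},"zz":{"c":{"dz":96,"vnx":23},"k":{"vhk":3,"x":31},"qt":{"fnc":20,"ig":96,"x":76},"se":[4,56]}}
After op 7 (add /zz/qt/rw 99): {"kxh":{"d":[92,85,86,16,16],"moz":[44,52],"uze":41,"yt":[66,15,53,68]},"qad":{"lj":{"bls":42,"f":66,"oj":49},"mew":[55,66,32,9,2]},"slr":{"vk":{"hpd":88,"ka":79,"qzr":8},"w":{"j":52,"m":72,"mz":87,"xg":72}},"zz":{"c":{"dz":96,"vnx":23},"k":{"vhk":3,"x":31},"qt":{"fnc":20,"ig":96,"rw":99,"x":76},"se":[4,56]}}
After op 8 (add /kxh/yt/0 66): {"kxh":{"d":[92,85,86,16,16],"moz":[44,52],"uze":41,"yt":[66,66,15,53,68]},"qad":{"lj":{"bls":42,"f":66,"oj":49},"mew":[55,66,32,9,2]},"slr":{"vk":{"hpd":88,"ka":79,"qzr":8},"w":{"j":52,"m":72,"mz":87,"xg":72}},"zz":{"c":{"dz":96,"vnx":23},"k":{"vhk":3,"x":31},"qt":{"fnc":20,"ig":96,"rw":99,"x":76},"se":[4,56]}}
After op 9 (remove /zz/qt/ig): {"kxh":{"d":[92,85,86,16,16],"moz":[44,52],"uze":41,"yt":[66,66,15,53,68]},"qad":{"lj":{"bls":42,"f":66,"oj":49},"mew":[55,66,32,9,2]},"slr":{"vk":{"hpd":88,"ka":79,"qzr":8},"w":{"j":52,"m":72,"mz":87,"xg":72}},"zz":{"c":{"dz":96,"vnx":23},"k":{"vhk":3,"x":31},"qt":{"fnc":20,"rw":99,"x":76},"se":[4,56]}}
After op 10 (replace /kxh/yt/0 79): {"kxh":{"d":[92,85,86,16,16],"moz":[44,52],"uze":41,"yt":[79,66,15,53,68]},"qad":{"lj":{"bls":42,"f":66,"oj":49},"mew":[55,66,32,9,2]},"slr":{"vk":{"hpd":88,"ka":79,"qzr":8},"w":{"j":52,"m":72,"mz":87,"xg":72}},"zz":{"c":{"dz":96,"vnx":23},"k":{"vhk":3,"x":31},"qt":{"fnc":20,"rw":99,"x":76},"se":[4,56]}}
After op 11 (replace /qad/lj 79): {"kxh":{"d":[92,85,86,16,16],"moz":[44,52],"uze":41,"yt":[79,66,15,53,68]},"qad":{"lj":79,"mew":[55,66,32,9,2]},"slr":{"vk":{"hpd":88,"ka":79,"qzr":8},"w":{"j":52,"m":72,"mz":87,"xg":72}},"zz":{"c":{"dz":96,"vnx":23},"k":{"vhk":3,"x":31},"qt":{"fnc":20,"rw":99,"x":76},"se":[4,56]}}
Value at /kxh/uze: 41

Answer: 41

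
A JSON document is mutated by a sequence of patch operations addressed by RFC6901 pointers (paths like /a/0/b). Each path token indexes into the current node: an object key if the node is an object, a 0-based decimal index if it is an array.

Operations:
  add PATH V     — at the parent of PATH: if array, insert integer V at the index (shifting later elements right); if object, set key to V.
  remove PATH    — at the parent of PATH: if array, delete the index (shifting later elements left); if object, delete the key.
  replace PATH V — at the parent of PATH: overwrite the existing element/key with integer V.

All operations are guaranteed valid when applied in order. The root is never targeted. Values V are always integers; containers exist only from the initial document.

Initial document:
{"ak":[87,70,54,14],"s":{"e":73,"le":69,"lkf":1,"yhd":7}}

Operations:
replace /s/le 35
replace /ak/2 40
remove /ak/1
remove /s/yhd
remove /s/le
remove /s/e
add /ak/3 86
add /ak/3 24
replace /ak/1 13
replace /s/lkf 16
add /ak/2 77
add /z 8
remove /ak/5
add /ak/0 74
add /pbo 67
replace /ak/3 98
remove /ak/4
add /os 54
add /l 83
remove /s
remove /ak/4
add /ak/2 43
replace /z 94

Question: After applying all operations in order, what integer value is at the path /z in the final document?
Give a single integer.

After op 1 (replace /s/le 35): {"ak":[87,70,54,14],"s":{"e":73,"le":35,"lkf":1,"yhd":7}}
After op 2 (replace /ak/2 40): {"ak":[87,70,40,14],"s":{"e":73,"le":35,"lkf":1,"yhd":7}}
After op 3 (remove /ak/1): {"ak":[87,40,14],"s":{"e":73,"le":35,"lkf":1,"yhd":7}}
After op 4 (remove /s/yhd): {"ak":[87,40,14],"s":{"e":73,"le":35,"lkf":1}}
After op 5 (remove /s/le): {"ak":[87,40,14],"s":{"e":73,"lkf":1}}
After op 6 (remove /s/e): {"ak":[87,40,14],"s":{"lkf":1}}
After op 7 (add /ak/3 86): {"ak":[87,40,14,86],"s":{"lkf":1}}
After op 8 (add /ak/3 24): {"ak":[87,40,14,24,86],"s":{"lkf":1}}
After op 9 (replace /ak/1 13): {"ak":[87,13,14,24,86],"s":{"lkf":1}}
After op 10 (replace /s/lkf 16): {"ak":[87,13,14,24,86],"s":{"lkf":16}}
After op 11 (add /ak/2 77): {"ak":[87,13,77,14,24,86],"s":{"lkf":16}}
After op 12 (add /z 8): {"ak":[87,13,77,14,24,86],"s":{"lkf":16},"z":8}
After op 13 (remove /ak/5): {"ak":[87,13,77,14,24],"s":{"lkf":16},"z":8}
After op 14 (add /ak/0 74): {"ak":[74,87,13,77,14,24],"s":{"lkf":16},"z":8}
After op 15 (add /pbo 67): {"ak":[74,87,13,77,14,24],"pbo":67,"s":{"lkf":16},"z":8}
After op 16 (replace /ak/3 98): {"ak":[74,87,13,98,14,24],"pbo":67,"s":{"lkf":16},"z":8}
After op 17 (remove /ak/4): {"ak":[74,87,13,98,24],"pbo":67,"s":{"lkf":16},"z":8}
After op 18 (add /os 54): {"ak":[74,87,13,98,24],"os":54,"pbo":67,"s":{"lkf":16},"z":8}
After op 19 (add /l 83): {"ak":[74,87,13,98,24],"l":83,"os":54,"pbo":67,"s":{"lkf":16},"z":8}
After op 20 (remove /s): {"ak":[74,87,13,98,24],"l":83,"os":54,"pbo":67,"z":8}
After op 21 (remove /ak/4): {"ak":[74,87,13,98],"l":83,"os":54,"pbo":67,"z":8}
After op 22 (add /ak/2 43): {"ak":[74,87,43,13,98],"l":83,"os":54,"pbo":67,"z":8}
After op 23 (replace /z 94): {"ak":[74,87,43,13,98],"l":83,"os":54,"pbo":67,"z":94}
Value at /z: 94

Answer: 94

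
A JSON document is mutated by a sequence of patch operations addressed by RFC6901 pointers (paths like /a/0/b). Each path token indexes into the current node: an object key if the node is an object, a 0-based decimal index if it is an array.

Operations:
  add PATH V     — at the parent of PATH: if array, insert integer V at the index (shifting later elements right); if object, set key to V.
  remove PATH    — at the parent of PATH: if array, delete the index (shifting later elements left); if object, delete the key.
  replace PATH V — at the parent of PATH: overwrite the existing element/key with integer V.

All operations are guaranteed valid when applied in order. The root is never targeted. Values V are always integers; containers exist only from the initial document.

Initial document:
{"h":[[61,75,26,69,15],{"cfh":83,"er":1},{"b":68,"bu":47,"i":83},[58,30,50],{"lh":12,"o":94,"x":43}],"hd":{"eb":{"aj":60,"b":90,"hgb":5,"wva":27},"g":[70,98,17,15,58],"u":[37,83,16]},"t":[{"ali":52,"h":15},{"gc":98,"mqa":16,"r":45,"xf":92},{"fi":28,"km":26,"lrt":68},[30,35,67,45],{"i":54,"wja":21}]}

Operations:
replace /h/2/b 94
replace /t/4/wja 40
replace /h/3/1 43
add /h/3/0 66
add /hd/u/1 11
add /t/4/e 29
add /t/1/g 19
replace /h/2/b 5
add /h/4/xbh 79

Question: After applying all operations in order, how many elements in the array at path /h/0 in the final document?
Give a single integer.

Answer: 5

Derivation:
After op 1 (replace /h/2/b 94): {"h":[[61,75,26,69,15],{"cfh":83,"er":1},{"b":94,"bu":47,"i":83},[58,30,50],{"lh":12,"o":94,"x":43}],"hd":{"eb":{"aj":60,"b":90,"hgb":5,"wva":27},"g":[70,98,17,15,58],"u":[37,83,16]},"t":[{"ali":52,"h":15},{"gc":98,"mqa":16,"r":45,"xf":92},{"fi":28,"km":26,"lrt":68},[30,35,67,45],{"i":54,"wja":21}]}
After op 2 (replace /t/4/wja 40): {"h":[[61,75,26,69,15],{"cfh":83,"er":1},{"b":94,"bu":47,"i":83},[58,30,50],{"lh":12,"o":94,"x":43}],"hd":{"eb":{"aj":60,"b":90,"hgb":5,"wva":27},"g":[70,98,17,15,58],"u":[37,83,16]},"t":[{"ali":52,"h":15},{"gc":98,"mqa":16,"r":45,"xf":92},{"fi":28,"km":26,"lrt":68},[30,35,67,45],{"i":54,"wja":40}]}
After op 3 (replace /h/3/1 43): {"h":[[61,75,26,69,15],{"cfh":83,"er":1},{"b":94,"bu":47,"i":83},[58,43,50],{"lh":12,"o":94,"x":43}],"hd":{"eb":{"aj":60,"b":90,"hgb":5,"wva":27},"g":[70,98,17,15,58],"u":[37,83,16]},"t":[{"ali":52,"h":15},{"gc":98,"mqa":16,"r":45,"xf":92},{"fi":28,"km":26,"lrt":68},[30,35,67,45],{"i":54,"wja":40}]}
After op 4 (add /h/3/0 66): {"h":[[61,75,26,69,15],{"cfh":83,"er":1},{"b":94,"bu":47,"i":83},[66,58,43,50],{"lh":12,"o":94,"x":43}],"hd":{"eb":{"aj":60,"b":90,"hgb":5,"wva":27},"g":[70,98,17,15,58],"u":[37,83,16]},"t":[{"ali":52,"h":15},{"gc":98,"mqa":16,"r":45,"xf":92},{"fi":28,"km":26,"lrt":68},[30,35,67,45],{"i":54,"wja":40}]}
After op 5 (add /hd/u/1 11): {"h":[[61,75,26,69,15],{"cfh":83,"er":1},{"b":94,"bu":47,"i":83},[66,58,43,50],{"lh":12,"o":94,"x":43}],"hd":{"eb":{"aj":60,"b":90,"hgb":5,"wva":27},"g":[70,98,17,15,58],"u":[37,11,83,16]},"t":[{"ali":52,"h":15},{"gc":98,"mqa":16,"r":45,"xf":92},{"fi":28,"km":26,"lrt":68},[30,35,67,45],{"i":54,"wja":40}]}
After op 6 (add /t/4/e 29): {"h":[[61,75,26,69,15],{"cfh":83,"er":1},{"b":94,"bu":47,"i":83},[66,58,43,50],{"lh":12,"o":94,"x":43}],"hd":{"eb":{"aj":60,"b":90,"hgb":5,"wva":27},"g":[70,98,17,15,58],"u":[37,11,83,16]},"t":[{"ali":52,"h":15},{"gc":98,"mqa":16,"r":45,"xf":92},{"fi":28,"km":26,"lrt":68},[30,35,67,45],{"e":29,"i":54,"wja":40}]}
After op 7 (add /t/1/g 19): {"h":[[61,75,26,69,15],{"cfh":83,"er":1},{"b":94,"bu":47,"i":83},[66,58,43,50],{"lh":12,"o":94,"x":43}],"hd":{"eb":{"aj":60,"b":90,"hgb":5,"wva":27},"g":[70,98,17,15,58],"u":[37,11,83,16]},"t":[{"ali":52,"h":15},{"g":19,"gc":98,"mqa":16,"r":45,"xf":92},{"fi":28,"km":26,"lrt":68},[30,35,67,45],{"e":29,"i":54,"wja":40}]}
After op 8 (replace /h/2/b 5): {"h":[[61,75,26,69,15],{"cfh":83,"er":1},{"b":5,"bu":47,"i":83},[66,58,43,50],{"lh":12,"o":94,"x":43}],"hd":{"eb":{"aj":60,"b":90,"hgb":5,"wva":27},"g":[70,98,17,15,58],"u":[37,11,83,16]},"t":[{"ali":52,"h":15},{"g":19,"gc":98,"mqa":16,"r":45,"xf":92},{"fi":28,"km":26,"lrt":68},[30,35,67,45],{"e":29,"i":54,"wja":40}]}
After op 9 (add /h/4/xbh 79): {"h":[[61,75,26,69,15],{"cfh":83,"er":1},{"b":5,"bu":47,"i":83},[66,58,43,50],{"lh":12,"o":94,"x":43,"xbh":79}],"hd":{"eb":{"aj":60,"b":90,"hgb":5,"wva":27},"g":[70,98,17,15,58],"u":[37,11,83,16]},"t":[{"ali":52,"h":15},{"g":19,"gc":98,"mqa":16,"r":45,"xf":92},{"fi":28,"km":26,"lrt":68},[30,35,67,45],{"e":29,"i":54,"wja":40}]}
Size at path /h/0: 5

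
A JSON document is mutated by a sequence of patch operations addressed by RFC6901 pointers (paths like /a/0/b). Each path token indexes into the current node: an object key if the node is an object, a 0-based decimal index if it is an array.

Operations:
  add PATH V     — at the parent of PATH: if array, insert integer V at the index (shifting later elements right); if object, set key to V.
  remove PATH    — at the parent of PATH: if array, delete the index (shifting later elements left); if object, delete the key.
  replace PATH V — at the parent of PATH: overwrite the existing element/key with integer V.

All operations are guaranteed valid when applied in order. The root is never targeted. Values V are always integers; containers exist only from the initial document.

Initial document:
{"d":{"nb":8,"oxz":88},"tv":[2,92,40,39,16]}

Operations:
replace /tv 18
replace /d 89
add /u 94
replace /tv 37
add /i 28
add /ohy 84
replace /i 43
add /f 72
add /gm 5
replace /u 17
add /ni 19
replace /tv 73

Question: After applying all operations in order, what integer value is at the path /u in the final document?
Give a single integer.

After op 1 (replace /tv 18): {"d":{"nb":8,"oxz":88},"tv":18}
After op 2 (replace /d 89): {"d":89,"tv":18}
After op 3 (add /u 94): {"d":89,"tv":18,"u":94}
After op 4 (replace /tv 37): {"d":89,"tv":37,"u":94}
After op 5 (add /i 28): {"d":89,"i":28,"tv":37,"u":94}
After op 6 (add /ohy 84): {"d":89,"i":28,"ohy":84,"tv":37,"u":94}
After op 7 (replace /i 43): {"d":89,"i":43,"ohy":84,"tv":37,"u":94}
After op 8 (add /f 72): {"d":89,"f":72,"i":43,"ohy":84,"tv":37,"u":94}
After op 9 (add /gm 5): {"d":89,"f":72,"gm":5,"i":43,"ohy":84,"tv":37,"u":94}
After op 10 (replace /u 17): {"d":89,"f":72,"gm":5,"i":43,"ohy":84,"tv":37,"u":17}
After op 11 (add /ni 19): {"d":89,"f":72,"gm":5,"i":43,"ni":19,"ohy":84,"tv":37,"u":17}
After op 12 (replace /tv 73): {"d":89,"f":72,"gm":5,"i":43,"ni":19,"ohy":84,"tv":73,"u":17}
Value at /u: 17

Answer: 17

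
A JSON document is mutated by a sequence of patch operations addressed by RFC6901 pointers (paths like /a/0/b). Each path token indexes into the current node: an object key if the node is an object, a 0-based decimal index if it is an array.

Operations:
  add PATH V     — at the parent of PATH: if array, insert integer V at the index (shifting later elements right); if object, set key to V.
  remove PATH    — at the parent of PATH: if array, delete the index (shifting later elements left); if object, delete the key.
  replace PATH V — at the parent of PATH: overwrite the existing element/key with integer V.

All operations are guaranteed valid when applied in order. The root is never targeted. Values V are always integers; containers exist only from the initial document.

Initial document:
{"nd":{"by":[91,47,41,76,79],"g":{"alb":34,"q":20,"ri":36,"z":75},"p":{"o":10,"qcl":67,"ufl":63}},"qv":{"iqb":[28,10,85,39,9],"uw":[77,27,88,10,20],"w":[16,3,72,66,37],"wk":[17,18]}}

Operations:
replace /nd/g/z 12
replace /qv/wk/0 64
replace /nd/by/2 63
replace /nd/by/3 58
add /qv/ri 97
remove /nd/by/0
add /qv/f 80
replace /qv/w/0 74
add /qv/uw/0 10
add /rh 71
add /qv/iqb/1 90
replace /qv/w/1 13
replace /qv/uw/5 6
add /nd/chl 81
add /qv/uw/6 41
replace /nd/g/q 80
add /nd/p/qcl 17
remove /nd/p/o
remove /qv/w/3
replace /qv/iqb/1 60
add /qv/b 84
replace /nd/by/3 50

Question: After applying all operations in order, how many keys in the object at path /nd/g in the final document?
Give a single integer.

Answer: 4

Derivation:
After op 1 (replace /nd/g/z 12): {"nd":{"by":[91,47,41,76,79],"g":{"alb":34,"q":20,"ri":36,"z":12},"p":{"o":10,"qcl":67,"ufl":63}},"qv":{"iqb":[28,10,85,39,9],"uw":[77,27,88,10,20],"w":[16,3,72,66,37],"wk":[17,18]}}
After op 2 (replace /qv/wk/0 64): {"nd":{"by":[91,47,41,76,79],"g":{"alb":34,"q":20,"ri":36,"z":12},"p":{"o":10,"qcl":67,"ufl":63}},"qv":{"iqb":[28,10,85,39,9],"uw":[77,27,88,10,20],"w":[16,3,72,66,37],"wk":[64,18]}}
After op 3 (replace /nd/by/2 63): {"nd":{"by":[91,47,63,76,79],"g":{"alb":34,"q":20,"ri":36,"z":12},"p":{"o":10,"qcl":67,"ufl":63}},"qv":{"iqb":[28,10,85,39,9],"uw":[77,27,88,10,20],"w":[16,3,72,66,37],"wk":[64,18]}}
After op 4 (replace /nd/by/3 58): {"nd":{"by":[91,47,63,58,79],"g":{"alb":34,"q":20,"ri":36,"z":12},"p":{"o":10,"qcl":67,"ufl":63}},"qv":{"iqb":[28,10,85,39,9],"uw":[77,27,88,10,20],"w":[16,3,72,66,37],"wk":[64,18]}}
After op 5 (add /qv/ri 97): {"nd":{"by":[91,47,63,58,79],"g":{"alb":34,"q":20,"ri":36,"z":12},"p":{"o":10,"qcl":67,"ufl":63}},"qv":{"iqb":[28,10,85,39,9],"ri":97,"uw":[77,27,88,10,20],"w":[16,3,72,66,37],"wk":[64,18]}}
After op 6 (remove /nd/by/0): {"nd":{"by":[47,63,58,79],"g":{"alb":34,"q":20,"ri":36,"z":12},"p":{"o":10,"qcl":67,"ufl":63}},"qv":{"iqb":[28,10,85,39,9],"ri":97,"uw":[77,27,88,10,20],"w":[16,3,72,66,37],"wk":[64,18]}}
After op 7 (add /qv/f 80): {"nd":{"by":[47,63,58,79],"g":{"alb":34,"q":20,"ri":36,"z":12},"p":{"o":10,"qcl":67,"ufl":63}},"qv":{"f":80,"iqb":[28,10,85,39,9],"ri":97,"uw":[77,27,88,10,20],"w":[16,3,72,66,37],"wk":[64,18]}}
After op 8 (replace /qv/w/0 74): {"nd":{"by":[47,63,58,79],"g":{"alb":34,"q":20,"ri":36,"z":12},"p":{"o":10,"qcl":67,"ufl":63}},"qv":{"f":80,"iqb":[28,10,85,39,9],"ri":97,"uw":[77,27,88,10,20],"w":[74,3,72,66,37],"wk":[64,18]}}
After op 9 (add /qv/uw/0 10): {"nd":{"by":[47,63,58,79],"g":{"alb":34,"q":20,"ri":36,"z":12},"p":{"o":10,"qcl":67,"ufl":63}},"qv":{"f":80,"iqb":[28,10,85,39,9],"ri":97,"uw":[10,77,27,88,10,20],"w":[74,3,72,66,37],"wk":[64,18]}}
After op 10 (add /rh 71): {"nd":{"by":[47,63,58,79],"g":{"alb":34,"q":20,"ri":36,"z":12},"p":{"o":10,"qcl":67,"ufl":63}},"qv":{"f":80,"iqb":[28,10,85,39,9],"ri":97,"uw":[10,77,27,88,10,20],"w":[74,3,72,66,37],"wk":[64,18]},"rh":71}
After op 11 (add /qv/iqb/1 90): {"nd":{"by":[47,63,58,79],"g":{"alb":34,"q":20,"ri":36,"z":12},"p":{"o":10,"qcl":67,"ufl":63}},"qv":{"f":80,"iqb":[28,90,10,85,39,9],"ri":97,"uw":[10,77,27,88,10,20],"w":[74,3,72,66,37],"wk":[64,18]},"rh":71}
After op 12 (replace /qv/w/1 13): {"nd":{"by":[47,63,58,79],"g":{"alb":34,"q":20,"ri":36,"z":12},"p":{"o":10,"qcl":67,"ufl":63}},"qv":{"f":80,"iqb":[28,90,10,85,39,9],"ri":97,"uw":[10,77,27,88,10,20],"w":[74,13,72,66,37],"wk":[64,18]},"rh":71}
After op 13 (replace /qv/uw/5 6): {"nd":{"by":[47,63,58,79],"g":{"alb":34,"q":20,"ri":36,"z":12},"p":{"o":10,"qcl":67,"ufl":63}},"qv":{"f":80,"iqb":[28,90,10,85,39,9],"ri":97,"uw":[10,77,27,88,10,6],"w":[74,13,72,66,37],"wk":[64,18]},"rh":71}
After op 14 (add /nd/chl 81): {"nd":{"by":[47,63,58,79],"chl":81,"g":{"alb":34,"q":20,"ri":36,"z":12},"p":{"o":10,"qcl":67,"ufl":63}},"qv":{"f":80,"iqb":[28,90,10,85,39,9],"ri":97,"uw":[10,77,27,88,10,6],"w":[74,13,72,66,37],"wk":[64,18]},"rh":71}
After op 15 (add /qv/uw/6 41): {"nd":{"by":[47,63,58,79],"chl":81,"g":{"alb":34,"q":20,"ri":36,"z":12},"p":{"o":10,"qcl":67,"ufl":63}},"qv":{"f":80,"iqb":[28,90,10,85,39,9],"ri":97,"uw":[10,77,27,88,10,6,41],"w":[74,13,72,66,37],"wk":[64,18]},"rh":71}
After op 16 (replace /nd/g/q 80): {"nd":{"by":[47,63,58,79],"chl":81,"g":{"alb":34,"q":80,"ri":36,"z":12},"p":{"o":10,"qcl":67,"ufl":63}},"qv":{"f":80,"iqb":[28,90,10,85,39,9],"ri":97,"uw":[10,77,27,88,10,6,41],"w":[74,13,72,66,37],"wk":[64,18]},"rh":71}
After op 17 (add /nd/p/qcl 17): {"nd":{"by":[47,63,58,79],"chl":81,"g":{"alb":34,"q":80,"ri":36,"z":12},"p":{"o":10,"qcl":17,"ufl":63}},"qv":{"f":80,"iqb":[28,90,10,85,39,9],"ri":97,"uw":[10,77,27,88,10,6,41],"w":[74,13,72,66,37],"wk":[64,18]},"rh":71}
After op 18 (remove /nd/p/o): {"nd":{"by":[47,63,58,79],"chl":81,"g":{"alb":34,"q":80,"ri":36,"z":12},"p":{"qcl":17,"ufl":63}},"qv":{"f":80,"iqb":[28,90,10,85,39,9],"ri":97,"uw":[10,77,27,88,10,6,41],"w":[74,13,72,66,37],"wk":[64,18]},"rh":71}
After op 19 (remove /qv/w/3): {"nd":{"by":[47,63,58,79],"chl":81,"g":{"alb":34,"q":80,"ri":36,"z":12},"p":{"qcl":17,"ufl":63}},"qv":{"f":80,"iqb":[28,90,10,85,39,9],"ri":97,"uw":[10,77,27,88,10,6,41],"w":[74,13,72,37],"wk":[64,18]},"rh":71}
After op 20 (replace /qv/iqb/1 60): {"nd":{"by":[47,63,58,79],"chl":81,"g":{"alb":34,"q":80,"ri":36,"z":12},"p":{"qcl":17,"ufl":63}},"qv":{"f":80,"iqb":[28,60,10,85,39,9],"ri":97,"uw":[10,77,27,88,10,6,41],"w":[74,13,72,37],"wk":[64,18]},"rh":71}
After op 21 (add /qv/b 84): {"nd":{"by":[47,63,58,79],"chl":81,"g":{"alb":34,"q":80,"ri":36,"z":12},"p":{"qcl":17,"ufl":63}},"qv":{"b":84,"f":80,"iqb":[28,60,10,85,39,9],"ri":97,"uw":[10,77,27,88,10,6,41],"w":[74,13,72,37],"wk":[64,18]},"rh":71}
After op 22 (replace /nd/by/3 50): {"nd":{"by":[47,63,58,50],"chl":81,"g":{"alb":34,"q":80,"ri":36,"z":12},"p":{"qcl":17,"ufl":63}},"qv":{"b":84,"f":80,"iqb":[28,60,10,85,39,9],"ri":97,"uw":[10,77,27,88,10,6,41],"w":[74,13,72,37],"wk":[64,18]},"rh":71}
Size at path /nd/g: 4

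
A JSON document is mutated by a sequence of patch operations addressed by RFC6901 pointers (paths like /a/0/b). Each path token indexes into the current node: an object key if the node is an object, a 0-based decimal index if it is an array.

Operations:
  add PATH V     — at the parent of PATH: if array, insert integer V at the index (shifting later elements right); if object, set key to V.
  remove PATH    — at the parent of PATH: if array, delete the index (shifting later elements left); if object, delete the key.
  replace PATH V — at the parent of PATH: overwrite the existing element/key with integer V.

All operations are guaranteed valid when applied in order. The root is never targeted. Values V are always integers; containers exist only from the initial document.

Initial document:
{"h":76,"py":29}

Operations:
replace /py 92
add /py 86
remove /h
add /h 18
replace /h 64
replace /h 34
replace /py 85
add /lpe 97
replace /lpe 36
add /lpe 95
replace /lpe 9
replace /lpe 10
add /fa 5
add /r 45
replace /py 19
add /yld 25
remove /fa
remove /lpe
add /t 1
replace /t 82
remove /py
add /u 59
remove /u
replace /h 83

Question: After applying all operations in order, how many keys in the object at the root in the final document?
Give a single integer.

After op 1 (replace /py 92): {"h":76,"py":92}
After op 2 (add /py 86): {"h":76,"py":86}
After op 3 (remove /h): {"py":86}
After op 4 (add /h 18): {"h":18,"py":86}
After op 5 (replace /h 64): {"h":64,"py":86}
After op 6 (replace /h 34): {"h":34,"py":86}
After op 7 (replace /py 85): {"h":34,"py":85}
After op 8 (add /lpe 97): {"h":34,"lpe":97,"py":85}
After op 9 (replace /lpe 36): {"h":34,"lpe":36,"py":85}
After op 10 (add /lpe 95): {"h":34,"lpe":95,"py":85}
After op 11 (replace /lpe 9): {"h":34,"lpe":9,"py":85}
After op 12 (replace /lpe 10): {"h":34,"lpe":10,"py":85}
After op 13 (add /fa 5): {"fa":5,"h":34,"lpe":10,"py":85}
After op 14 (add /r 45): {"fa":5,"h":34,"lpe":10,"py":85,"r":45}
After op 15 (replace /py 19): {"fa":5,"h":34,"lpe":10,"py":19,"r":45}
After op 16 (add /yld 25): {"fa":5,"h":34,"lpe":10,"py":19,"r":45,"yld":25}
After op 17 (remove /fa): {"h":34,"lpe":10,"py":19,"r":45,"yld":25}
After op 18 (remove /lpe): {"h":34,"py":19,"r":45,"yld":25}
After op 19 (add /t 1): {"h":34,"py":19,"r":45,"t":1,"yld":25}
After op 20 (replace /t 82): {"h":34,"py":19,"r":45,"t":82,"yld":25}
After op 21 (remove /py): {"h":34,"r":45,"t":82,"yld":25}
After op 22 (add /u 59): {"h":34,"r":45,"t":82,"u":59,"yld":25}
After op 23 (remove /u): {"h":34,"r":45,"t":82,"yld":25}
After op 24 (replace /h 83): {"h":83,"r":45,"t":82,"yld":25}
Size at the root: 4

Answer: 4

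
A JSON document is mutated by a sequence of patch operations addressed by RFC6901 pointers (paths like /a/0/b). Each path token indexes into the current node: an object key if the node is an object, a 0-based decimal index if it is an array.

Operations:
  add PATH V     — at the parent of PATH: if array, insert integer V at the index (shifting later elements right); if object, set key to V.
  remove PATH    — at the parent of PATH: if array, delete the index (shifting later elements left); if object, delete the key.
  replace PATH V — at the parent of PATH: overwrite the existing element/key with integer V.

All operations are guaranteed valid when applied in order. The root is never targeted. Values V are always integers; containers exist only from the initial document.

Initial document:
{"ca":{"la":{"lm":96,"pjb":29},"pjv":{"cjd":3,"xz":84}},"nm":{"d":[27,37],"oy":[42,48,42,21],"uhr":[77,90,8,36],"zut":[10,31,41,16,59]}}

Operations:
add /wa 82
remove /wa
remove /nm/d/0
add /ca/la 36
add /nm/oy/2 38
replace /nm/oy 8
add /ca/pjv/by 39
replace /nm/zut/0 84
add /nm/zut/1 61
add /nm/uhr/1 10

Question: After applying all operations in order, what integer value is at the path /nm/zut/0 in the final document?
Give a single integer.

After op 1 (add /wa 82): {"ca":{"la":{"lm":96,"pjb":29},"pjv":{"cjd":3,"xz":84}},"nm":{"d":[27,37],"oy":[42,48,42,21],"uhr":[77,90,8,36],"zut":[10,31,41,16,59]},"wa":82}
After op 2 (remove /wa): {"ca":{"la":{"lm":96,"pjb":29},"pjv":{"cjd":3,"xz":84}},"nm":{"d":[27,37],"oy":[42,48,42,21],"uhr":[77,90,8,36],"zut":[10,31,41,16,59]}}
After op 3 (remove /nm/d/0): {"ca":{"la":{"lm":96,"pjb":29},"pjv":{"cjd":3,"xz":84}},"nm":{"d":[37],"oy":[42,48,42,21],"uhr":[77,90,8,36],"zut":[10,31,41,16,59]}}
After op 4 (add /ca/la 36): {"ca":{"la":36,"pjv":{"cjd":3,"xz":84}},"nm":{"d":[37],"oy":[42,48,42,21],"uhr":[77,90,8,36],"zut":[10,31,41,16,59]}}
After op 5 (add /nm/oy/2 38): {"ca":{"la":36,"pjv":{"cjd":3,"xz":84}},"nm":{"d":[37],"oy":[42,48,38,42,21],"uhr":[77,90,8,36],"zut":[10,31,41,16,59]}}
After op 6 (replace /nm/oy 8): {"ca":{"la":36,"pjv":{"cjd":3,"xz":84}},"nm":{"d":[37],"oy":8,"uhr":[77,90,8,36],"zut":[10,31,41,16,59]}}
After op 7 (add /ca/pjv/by 39): {"ca":{"la":36,"pjv":{"by":39,"cjd":3,"xz":84}},"nm":{"d":[37],"oy":8,"uhr":[77,90,8,36],"zut":[10,31,41,16,59]}}
After op 8 (replace /nm/zut/0 84): {"ca":{"la":36,"pjv":{"by":39,"cjd":3,"xz":84}},"nm":{"d":[37],"oy":8,"uhr":[77,90,8,36],"zut":[84,31,41,16,59]}}
After op 9 (add /nm/zut/1 61): {"ca":{"la":36,"pjv":{"by":39,"cjd":3,"xz":84}},"nm":{"d":[37],"oy":8,"uhr":[77,90,8,36],"zut":[84,61,31,41,16,59]}}
After op 10 (add /nm/uhr/1 10): {"ca":{"la":36,"pjv":{"by":39,"cjd":3,"xz":84}},"nm":{"d":[37],"oy":8,"uhr":[77,10,90,8,36],"zut":[84,61,31,41,16,59]}}
Value at /nm/zut/0: 84

Answer: 84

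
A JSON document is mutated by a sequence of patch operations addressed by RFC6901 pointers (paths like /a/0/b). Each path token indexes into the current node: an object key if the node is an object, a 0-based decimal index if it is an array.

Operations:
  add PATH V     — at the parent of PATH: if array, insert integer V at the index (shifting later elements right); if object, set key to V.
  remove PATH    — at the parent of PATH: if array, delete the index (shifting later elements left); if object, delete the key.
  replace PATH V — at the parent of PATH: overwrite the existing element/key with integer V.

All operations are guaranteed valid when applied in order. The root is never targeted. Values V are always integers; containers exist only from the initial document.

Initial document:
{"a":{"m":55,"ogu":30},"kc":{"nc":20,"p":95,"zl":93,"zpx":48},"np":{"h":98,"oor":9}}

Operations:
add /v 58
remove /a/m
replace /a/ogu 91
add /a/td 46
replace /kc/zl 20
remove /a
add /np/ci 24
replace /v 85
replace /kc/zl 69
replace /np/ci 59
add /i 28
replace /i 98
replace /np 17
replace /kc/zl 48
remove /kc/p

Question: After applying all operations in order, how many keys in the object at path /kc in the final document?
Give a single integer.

Answer: 3

Derivation:
After op 1 (add /v 58): {"a":{"m":55,"ogu":30},"kc":{"nc":20,"p":95,"zl":93,"zpx":48},"np":{"h":98,"oor":9},"v":58}
After op 2 (remove /a/m): {"a":{"ogu":30},"kc":{"nc":20,"p":95,"zl":93,"zpx":48},"np":{"h":98,"oor":9},"v":58}
After op 3 (replace /a/ogu 91): {"a":{"ogu":91},"kc":{"nc":20,"p":95,"zl":93,"zpx":48},"np":{"h":98,"oor":9},"v":58}
After op 4 (add /a/td 46): {"a":{"ogu":91,"td":46},"kc":{"nc":20,"p":95,"zl":93,"zpx":48},"np":{"h":98,"oor":9},"v":58}
After op 5 (replace /kc/zl 20): {"a":{"ogu":91,"td":46},"kc":{"nc":20,"p":95,"zl":20,"zpx":48},"np":{"h":98,"oor":9},"v":58}
After op 6 (remove /a): {"kc":{"nc":20,"p":95,"zl":20,"zpx":48},"np":{"h":98,"oor":9},"v":58}
After op 7 (add /np/ci 24): {"kc":{"nc":20,"p":95,"zl":20,"zpx":48},"np":{"ci":24,"h":98,"oor":9},"v":58}
After op 8 (replace /v 85): {"kc":{"nc":20,"p":95,"zl":20,"zpx":48},"np":{"ci":24,"h":98,"oor":9},"v":85}
After op 9 (replace /kc/zl 69): {"kc":{"nc":20,"p":95,"zl":69,"zpx":48},"np":{"ci":24,"h":98,"oor":9},"v":85}
After op 10 (replace /np/ci 59): {"kc":{"nc":20,"p":95,"zl":69,"zpx":48},"np":{"ci":59,"h":98,"oor":9},"v":85}
After op 11 (add /i 28): {"i":28,"kc":{"nc":20,"p":95,"zl":69,"zpx":48},"np":{"ci":59,"h":98,"oor":9},"v":85}
After op 12 (replace /i 98): {"i":98,"kc":{"nc":20,"p":95,"zl":69,"zpx":48},"np":{"ci":59,"h":98,"oor":9},"v":85}
After op 13 (replace /np 17): {"i":98,"kc":{"nc":20,"p":95,"zl":69,"zpx":48},"np":17,"v":85}
After op 14 (replace /kc/zl 48): {"i":98,"kc":{"nc":20,"p":95,"zl":48,"zpx":48},"np":17,"v":85}
After op 15 (remove /kc/p): {"i":98,"kc":{"nc":20,"zl":48,"zpx":48},"np":17,"v":85}
Size at path /kc: 3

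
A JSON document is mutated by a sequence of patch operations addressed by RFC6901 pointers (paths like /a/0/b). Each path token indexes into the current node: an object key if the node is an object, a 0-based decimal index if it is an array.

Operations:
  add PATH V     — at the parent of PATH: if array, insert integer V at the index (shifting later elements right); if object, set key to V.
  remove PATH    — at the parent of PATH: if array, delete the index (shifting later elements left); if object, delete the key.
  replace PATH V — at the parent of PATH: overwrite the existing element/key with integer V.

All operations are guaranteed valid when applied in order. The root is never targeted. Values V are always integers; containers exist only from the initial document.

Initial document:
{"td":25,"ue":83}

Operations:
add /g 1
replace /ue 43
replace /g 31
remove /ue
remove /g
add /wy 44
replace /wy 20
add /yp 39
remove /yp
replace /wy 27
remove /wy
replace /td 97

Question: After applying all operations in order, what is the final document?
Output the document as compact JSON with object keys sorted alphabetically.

Answer: {"td":97}

Derivation:
After op 1 (add /g 1): {"g":1,"td":25,"ue":83}
After op 2 (replace /ue 43): {"g":1,"td":25,"ue":43}
After op 3 (replace /g 31): {"g":31,"td":25,"ue":43}
After op 4 (remove /ue): {"g":31,"td":25}
After op 5 (remove /g): {"td":25}
After op 6 (add /wy 44): {"td":25,"wy":44}
After op 7 (replace /wy 20): {"td":25,"wy":20}
After op 8 (add /yp 39): {"td":25,"wy":20,"yp":39}
After op 9 (remove /yp): {"td":25,"wy":20}
After op 10 (replace /wy 27): {"td":25,"wy":27}
After op 11 (remove /wy): {"td":25}
After op 12 (replace /td 97): {"td":97}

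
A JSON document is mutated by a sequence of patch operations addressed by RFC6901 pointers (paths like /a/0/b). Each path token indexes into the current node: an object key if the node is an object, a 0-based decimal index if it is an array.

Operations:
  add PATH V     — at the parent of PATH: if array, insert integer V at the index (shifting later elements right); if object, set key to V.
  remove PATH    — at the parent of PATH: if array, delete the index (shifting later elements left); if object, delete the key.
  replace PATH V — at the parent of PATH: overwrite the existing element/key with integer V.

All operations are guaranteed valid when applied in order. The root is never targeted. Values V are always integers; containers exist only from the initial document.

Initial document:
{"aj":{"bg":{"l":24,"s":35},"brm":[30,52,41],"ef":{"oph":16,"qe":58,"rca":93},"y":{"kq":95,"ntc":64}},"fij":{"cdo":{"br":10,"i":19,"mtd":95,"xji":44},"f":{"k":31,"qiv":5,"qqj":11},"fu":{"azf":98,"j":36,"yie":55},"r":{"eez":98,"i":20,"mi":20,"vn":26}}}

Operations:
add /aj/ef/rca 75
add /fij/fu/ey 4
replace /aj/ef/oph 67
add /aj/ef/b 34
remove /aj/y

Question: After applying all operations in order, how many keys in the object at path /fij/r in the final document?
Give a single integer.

Answer: 4

Derivation:
After op 1 (add /aj/ef/rca 75): {"aj":{"bg":{"l":24,"s":35},"brm":[30,52,41],"ef":{"oph":16,"qe":58,"rca":75},"y":{"kq":95,"ntc":64}},"fij":{"cdo":{"br":10,"i":19,"mtd":95,"xji":44},"f":{"k":31,"qiv":5,"qqj":11},"fu":{"azf":98,"j":36,"yie":55},"r":{"eez":98,"i":20,"mi":20,"vn":26}}}
After op 2 (add /fij/fu/ey 4): {"aj":{"bg":{"l":24,"s":35},"brm":[30,52,41],"ef":{"oph":16,"qe":58,"rca":75},"y":{"kq":95,"ntc":64}},"fij":{"cdo":{"br":10,"i":19,"mtd":95,"xji":44},"f":{"k":31,"qiv":5,"qqj":11},"fu":{"azf":98,"ey":4,"j":36,"yie":55},"r":{"eez":98,"i":20,"mi":20,"vn":26}}}
After op 3 (replace /aj/ef/oph 67): {"aj":{"bg":{"l":24,"s":35},"brm":[30,52,41],"ef":{"oph":67,"qe":58,"rca":75},"y":{"kq":95,"ntc":64}},"fij":{"cdo":{"br":10,"i":19,"mtd":95,"xji":44},"f":{"k":31,"qiv":5,"qqj":11},"fu":{"azf":98,"ey":4,"j":36,"yie":55},"r":{"eez":98,"i":20,"mi":20,"vn":26}}}
After op 4 (add /aj/ef/b 34): {"aj":{"bg":{"l":24,"s":35},"brm":[30,52,41],"ef":{"b":34,"oph":67,"qe":58,"rca":75},"y":{"kq":95,"ntc":64}},"fij":{"cdo":{"br":10,"i":19,"mtd":95,"xji":44},"f":{"k":31,"qiv":5,"qqj":11},"fu":{"azf":98,"ey":4,"j":36,"yie":55},"r":{"eez":98,"i":20,"mi":20,"vn":26}}}
After op 5 (remove /aj/y): {"aj":{"bg":{"l":24,"s":35},"brm":[30,52,41],"ef":{"b":34,"oph":67,"qe":58,"rca":75}},"fij":{"cdo":{"br":10,"i":19,"mtd":95,"xji":44},"f":{"k":31,"qiv":5,"qqj":11},"fu":{"azf":98,"ey":4,"j":36,"yie":55},"r":{"eez":98,"i":20,"mi":20,"vn":26}}}
Size at path /fij/r: 4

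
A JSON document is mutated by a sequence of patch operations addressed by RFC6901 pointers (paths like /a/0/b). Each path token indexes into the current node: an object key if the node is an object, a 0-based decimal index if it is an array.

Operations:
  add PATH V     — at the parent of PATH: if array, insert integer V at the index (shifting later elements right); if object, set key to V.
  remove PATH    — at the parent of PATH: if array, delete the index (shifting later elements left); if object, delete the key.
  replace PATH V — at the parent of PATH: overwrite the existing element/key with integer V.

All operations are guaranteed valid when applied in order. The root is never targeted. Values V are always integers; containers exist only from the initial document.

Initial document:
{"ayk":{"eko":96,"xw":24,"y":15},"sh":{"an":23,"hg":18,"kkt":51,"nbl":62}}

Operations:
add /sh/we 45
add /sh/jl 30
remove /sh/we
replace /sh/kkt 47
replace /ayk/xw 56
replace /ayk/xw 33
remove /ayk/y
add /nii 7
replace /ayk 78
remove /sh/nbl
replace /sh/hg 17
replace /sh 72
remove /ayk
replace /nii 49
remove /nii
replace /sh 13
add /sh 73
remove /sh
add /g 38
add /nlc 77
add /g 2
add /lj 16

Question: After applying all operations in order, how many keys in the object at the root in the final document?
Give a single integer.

Answer: 3

Derivation:
After op 1 (add /sh/we 45): {"ayk":{"eko":96,"xw":24,"y":15},"sh":{"an":23,"hg":18,"kkt":51,"nbl":62,"we":45}}
After op 2 (add /sh/jl 30): {"ayk":{"eko":96,"xw":24,"y":15},"sh":{"an":23,"hg":18,"jl":30,"kkt":51,"nbl":62,"we":45}}
After op 3 (remove /sh/we): {"ayk":{"eko":96,"xw":24,"y":15},"sh":{"an":23,"hg":18,"jl":30,"kkt":51,"nbl":62}}
After op 4 (replace /sh/kkt 47): {"ayk":{"eko":96,"xw":24,"y":15},"sh":{"an":23,"hg":18,"jl":30,"kkt":47,"nbl":62}}
After op 5 (replace /ayk/xw 56): {"ayk":{"eko":96,"xw":56,"y":15},"sh":{"an":23,"hg":18,"jl":30,"kkt":47,"nbl":62}}
After op 6 (replace /ayk/xw 33): {"ayk":{"eko":96,"xw":33,"y":15},"sh":{"an":23,"hg":18,"jl":30,"kkt":47,"nbl":62}}
After op 7 (remove /ayk/y): {"ayk":{"eko":96,"xw":33},"sh":{"an":23,"hg":18,"jl":30,"kkt":47,"nbl":62}}
After op 8 (add /nii 7): {"ayk":{"eko":96,"xw":33},"nii":7,"sh":{"an":23,"hg":18,"jl":30,"kkt":47,"nbl":62}}
After op 9 (replace /ayk 78): {"ayk":78,"nii":7,"sh":{"an":23,"hg":18,"jl":30,"kkt":47,"nbl":62}}
After op 10 (remove /sh/nbl): {"ayk":78,"nii":7,"sh":{"an":23,"hg":18,"jl":30,"kkt":47}}
After op 11 (replace /sh/hg 17): {"ayk":78,"nii":7,"sh":{"an":23,"hg":17,"jl":30,"kkt":47}}
After op 12 (replace /sh 72): {"ayk":78,"nii":7,"sh":72}
After op 13 (remove /ayk): {"nii":7,"sh":72}
After op 14 (replace /nii 49): {"nii":49,"sh":72}
After op 15 (remove /nii): {"sh":72}
After op 16 (replace /sh 13): {"sh":13}
After op 17 (add /sh 73): {"sh":73}
After op 18 (remove /sh): {}
After op 19 (add /g 38): {"g":38}
After op 20 (add /nlc 77): {"g":38,"nlc":77}
After op 21 (add /g 2): {"g":2,"nlc":77}
After op 22 (add /lj 16): {"g":2,"lj":16,"nlc":77}
Size at the root: 3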